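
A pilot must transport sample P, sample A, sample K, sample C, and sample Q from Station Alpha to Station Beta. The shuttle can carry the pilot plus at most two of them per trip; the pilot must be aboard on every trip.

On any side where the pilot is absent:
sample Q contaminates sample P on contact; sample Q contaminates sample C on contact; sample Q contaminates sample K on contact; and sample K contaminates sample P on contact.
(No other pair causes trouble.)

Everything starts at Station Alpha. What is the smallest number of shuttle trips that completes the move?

7

Counting alone: the pilot can take at most 2 across per trip to Station Beta, so moving all 5 needs at least 3 loaded trips out, with a return between consecutive ones — at least 5 crossings.
The safety rule pushes this higher. Following every safe sequence of crossings, the most of the 5 that can be at Station Beta as the shuttle arrives there on crossing 5 is 4 — never all 5.
So no plan with fewer than 7 crossings exists, and this one achieves 7:
1. Pilot goes to Station Beta with sample P and sample Q.
2. Pilot goes back to Station Alpha with sample P.
3. Pilot goes to Station Beta with sample A and sample P.
4. Pilot goes back to Station Alpha with sample P.
5. Pilot goes to Station Beta with sample C and sample P.
6. Pilot goes back to Station Alpha with sample Q.
7. Pilot goes to Station Beta with sample K and sample Q.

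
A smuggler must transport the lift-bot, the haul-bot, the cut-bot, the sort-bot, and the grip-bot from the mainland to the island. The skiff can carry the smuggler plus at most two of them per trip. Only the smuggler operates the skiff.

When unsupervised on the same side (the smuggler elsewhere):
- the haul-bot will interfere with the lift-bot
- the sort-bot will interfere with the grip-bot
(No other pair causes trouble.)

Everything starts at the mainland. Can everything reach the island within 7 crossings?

Yes — this plan uses 5 crossings (≤ 7):
1. Smuggler goes to the island with the lift-bot and the sort-bot.  [the mainland: the cut-bot, the grip-bot, the haul-bot | the island: the lift-bot, the sort-bot]
2. Smuggler goes back to the mainland alone.  [the mainland: the cut-bot, the grip-bot, the haul-bot | the island: the lift-bot, the sort-bot]
3. Smuggler goes to the island with the cut-bot.  [the mainland: the grip-bot, the haul-bot | the island: the cut-bot, the lift-bot, the sort-bot]
4. Smuggler goes back to the mainland alone.  [the mainland: the grip-bot, the haul-bot | the island: the cut-bot, the lift-bot, the sort-bot]
5. Smuggler goes to the island with the grip-bot and the haul-bot.  [the mainland: — | the island: the cut-bot, the grip-bot, the haul-bot, the lift-bot, the sort-bot]

Yes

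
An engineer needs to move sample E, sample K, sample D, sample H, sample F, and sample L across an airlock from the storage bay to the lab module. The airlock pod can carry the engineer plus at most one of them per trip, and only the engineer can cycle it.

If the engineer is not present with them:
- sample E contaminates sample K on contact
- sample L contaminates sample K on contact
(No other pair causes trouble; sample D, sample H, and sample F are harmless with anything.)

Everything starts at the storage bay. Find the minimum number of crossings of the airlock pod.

Counting alone: the engineer can take at most 1 across per trip to the lab module, so moving all 6 needs at least 6 loaded trips out, with a return between consecutive ones — at least 11 crossings.
The safety rule pushes this higher. Following every safe sequence of crossings, the most of the 6 that can be at the lab module as the airlock pod arrives there on crossing 11 is 5 — never all 6.
So no plan with fewer than 13 crossings exists, and this one achieves 13:
1. Engineer goes to the lab module with sample K.
2. Engineer goes back to the storage bay alone.
3. Engineer goes to the lab module with sample E.
4. Engineer goes back to the storage bay with sample K.
5. Engineer goes to the lab module with sample L.
6. Engineer goes back to the storage bay alone.
7. Engineer goes to the lab module with sample D.
8. Engineer goes back to the storage bay alone.
9. Engineer goes to the lab module with sample H.
10. Engineer goes back to the storage bay alone.
11. Engineer goes to the lab module with sample F.
12. Engineer goes back to the storage bay alone.
13. Engineer goes to the lab module with sample K.

13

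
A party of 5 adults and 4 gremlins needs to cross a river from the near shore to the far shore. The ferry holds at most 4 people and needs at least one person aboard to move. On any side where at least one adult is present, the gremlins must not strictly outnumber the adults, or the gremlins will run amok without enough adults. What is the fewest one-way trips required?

5

Counting alone: each trip to the far shore takes at most 4 across and each return brings at least 1 back, so after t trips out (and t−1 returns) at most 4t − (t−1) of the 9 are across; that first reaches 9 at t = 3, so at least 5 crossings are needed.
The plan below uses exactly 5 crossings, so it is optimal:
1. 3 gremlins → the far shore.  (the near shore: 5A 1G; the far shore: 0A 3G)
2. 1 gremlin ← the near shore.  (the near shore: 5A 2G; the far shore: 0A 2G)
3. 3 adults and 1 gremlin → the far shore.  (the near shore: 2A 1G; the far shore: 3A 3G)
4. 1 gremlin ← the near shore.  (the near shore: 2A 2G; the far shore: 3A 2G)
5. 2 adults and 2 gremlins → the far shore.  (the near shore: 0A 0G; the far shore: 5A 4G)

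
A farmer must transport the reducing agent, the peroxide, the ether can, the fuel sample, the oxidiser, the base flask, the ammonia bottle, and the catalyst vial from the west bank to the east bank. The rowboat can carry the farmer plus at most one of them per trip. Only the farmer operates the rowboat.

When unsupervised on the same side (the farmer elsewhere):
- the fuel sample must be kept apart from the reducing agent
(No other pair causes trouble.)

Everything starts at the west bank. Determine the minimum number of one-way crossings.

Counting alone: the farmer can take at most 1 across per trip to the east bank, so moving all 8 needs at least 8 loaded trips out, with a return between consecutive ones — at least 15 crossings.
The plan below uses exactly 15 crossings, so it is optimal:
1. Farmer goes to the east bank with the reducing agent.
2. Farmer goes back to the west bank alone.
3. Farmer goes to the east bank with the peroxide.
4. Farmer goes back to the west bank alone.
5. Farmer goes to the east bank with the ether can.
6. Farmer goes back to the west bank alone.
7. Farmer goes to the east bank with the oxidiser.
8. Farmer goes back to the west bank alone.
9. Farmer goes to the east bank with the base flask.
10. Farmer goes back to the west bank alone.
11. Farmer goes to the east bank with the ammonia bottle.
12. Farmer goes back to the west bank alone.
13. Farmer goes to the east bank with the catalyst vial.
14. Farmer goes back to the west bank alone.
15. Farmer goes to the east bank with the fuel sample.

15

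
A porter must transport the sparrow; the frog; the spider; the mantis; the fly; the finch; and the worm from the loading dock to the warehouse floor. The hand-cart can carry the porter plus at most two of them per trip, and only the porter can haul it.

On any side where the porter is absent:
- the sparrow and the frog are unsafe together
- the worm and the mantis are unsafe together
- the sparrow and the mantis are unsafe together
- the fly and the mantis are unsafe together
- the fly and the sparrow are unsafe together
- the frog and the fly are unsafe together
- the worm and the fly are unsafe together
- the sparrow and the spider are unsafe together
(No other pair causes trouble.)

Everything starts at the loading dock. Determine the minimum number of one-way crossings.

impossible

Whatever the first load, the items left behind include a forbidden pair without the porter. No opening move is safe, so no plan exists.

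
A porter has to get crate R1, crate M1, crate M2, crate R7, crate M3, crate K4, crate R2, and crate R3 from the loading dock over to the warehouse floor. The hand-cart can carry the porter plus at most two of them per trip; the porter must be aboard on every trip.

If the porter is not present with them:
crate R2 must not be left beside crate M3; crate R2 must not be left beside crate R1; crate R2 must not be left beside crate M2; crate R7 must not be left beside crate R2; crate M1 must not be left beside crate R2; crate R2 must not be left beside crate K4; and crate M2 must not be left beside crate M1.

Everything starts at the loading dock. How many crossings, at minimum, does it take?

13

Counting alone: the porter can take at most 2 across per trip to the warehouse floor, so moving all 8 needs at least 4 loaded trips out, with a return between consecutive ones — at least 7 crossings.
The safety rule pushes this higher. Following every safe sequence of crossings, the most of the 8 that can be at the warehouse floor as the hand-cart arrives there on crossings 7, 9, 11 is 5, 6, 7 respectively — never all 8.
So no plan with fewer than 13 crossings exists, and this one achieves 13:
1. Porter goes to the warehouse floor with crate M1 and crate R2.  [the loading dock: crate K4, crate M2, crate M3, crate R1, crate R3, crate R7 | the warehouse floor: crate M1, crate R2]
2. Porter goes back to the loading dock with crate M1.  [the loading dock: crate K4, crate M1, crate M2, crate M3, crate R1, crate R3, crate R7 | the warehouse floor: crate R2]
3. Porter goes to the warehouse floor with crate M1 and crate R1.  [the loading dock: crate K4, crate M2, crate M3, crate R3, crate R7 | the warehouse floor: crate M1, crate R1, crate R2]
4. Porter goes back to the loading dock with crate R2.  [the loading dock: crate K4, crate M2, crate M3, crate R2, crate R3, crate R7 | the warehouse floor: crate M1, crate R1]
5. Porter goes to the warehouse floor with crate R2 and crate R7.  [the loading dock: crate K4, crate M2, crate M3, crate R3 | the warehouse floor: crate M1, crate R1, crate R2, crate R7]
6. Porter goes back to the loading dock with crate R2.  [the loading dock: crate K4, crate M2, crate M3, crate R2, crate R3 | the warehouse floor: crate M1, crate R1, crate R7]
7. Porter goes to the warehouse floor with crate M3 and crate R2.  [the loading dock: crate K4, crate M2, crate R3 | the warehouse floor: crate M1, crate M3, crate R1, crate R2, crate R7]
8. Porter goes back to the loading dock with crate R2.  [the loading dock: crate K4, crate M2, crate R2, crate R3 | the warehouse floor: crate M1, crate M3, crate R1, crate R7]
9. Porter goes to the warehouse floor with crate K4 and crate M2.  [the loading dock: crate R2, crate R3 | the warehouse floor: crate K4, crate M1, crate M2, crate M3, crate R1, crate R7]
10. Porter goes back to the loading dock with crate M1.  [the loading dock: crate M1, crate R2, crate R3 | the warehouse floor: crate K4, crate M2, crate M3, crate R1, crate R7]
11. Porter goes to the warehouse floor with crate M1 and crate R3.  [the loading dock: crate R2 | the warehouse floor: crate K4, crate M1, crate M2, crate M3, crate R1, crate R3, crate R7]
12. Porter goes back to the loading dock with crate M1.  [the loading dock: crate M1, crate R2 | the warehouse floor: crate K4, crate M2, crate M3, crate R1, crate R3, crate R7]
13. Porter goes to the warehouse floor with crate M1 and crate R2.  [the loading dock: — | the warehouse floor: crate K4, crate M1, crate M2, crate M3, crate R1, crate R2, crate R3, crate R7]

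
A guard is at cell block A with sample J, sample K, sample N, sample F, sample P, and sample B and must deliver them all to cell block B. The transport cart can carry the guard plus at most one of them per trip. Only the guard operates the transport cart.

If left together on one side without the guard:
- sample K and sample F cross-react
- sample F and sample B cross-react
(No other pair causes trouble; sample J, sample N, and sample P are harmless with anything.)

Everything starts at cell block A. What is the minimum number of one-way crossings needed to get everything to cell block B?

Counting alone: the guard can take at most 1 across per trip to cell block B, so moving all 6 needs at least 6 loaded trips out, with a return between consecutive ones — at least 11 crossings.
The safety rule pushes this higher. Following every safe sequence of crossings, the most of the 6 that can be at cell block B as the transport cart arrives there on crossing 11 is 5 — never all 6.
So no plan with fewer than 13 crossings exists, and this one achieves 13:
1. Guard goes to cell block B with sample F.  [cell block A: sample B, sample J, sample K, sample N, sample P | cell block B: sample F]
2. Guard goes back to cell block A alone.  [cell block A: sample B, sample J, sample K, sample N, sample P | cell block B: sample F]
3. Guard goes to cell block B with sample J.  [cell block A: sample B, sample K, sample N, sample P | cell block B: sample F, sample J]
4. Guard goes back to cell block A alone.  [cell block A: sample B, sample K, sample N, sample P | cell block B: sample F, sample J]
5. Guard goes to cell block B with sample K.  [cell block A: sample B, sample N, sample P | cell block B: sample F, sample J, sample K]
6. Guard goes back to cell block A with sample F.  [cell block A: sample B, sample F, sample N, sample P | cell block B: sample J, sample K]
7. Guard goes to cell block B with sample B.  [cell block A: sample F, sample N, sample P | cell block B: sample B, sample J, sample K]
8. Guard goes back to cell block A alone.  [cell block A: sample F, sample N, sample P | cell block B: sample B, sample J, sample K]
9. Guard goes to cell block B with sample N.  [cell block A: sample F, sample P | cell block B: sample B, sample J, sample K, sample N]
10. Guard goes back to cell block A alone.  [cell block A: sample F, sample P | cell block B: sample B, sample J, sample K, sample N]
11. Guard goes to cell block B with sample P.  [cell block A: sample F | cell block B: sample B, sample J, sample K, sample N, sample P]
12. Guard goes back to cell block A alone.  [cell block A: sample F | cell block B: sample B, sample J, sample K, sample N, sample P]
13. Guard goes to cell block B with sample F.  [cell block A: — | cell block B: sample B, sample F, sample J, sample K, sample N, sample P]

13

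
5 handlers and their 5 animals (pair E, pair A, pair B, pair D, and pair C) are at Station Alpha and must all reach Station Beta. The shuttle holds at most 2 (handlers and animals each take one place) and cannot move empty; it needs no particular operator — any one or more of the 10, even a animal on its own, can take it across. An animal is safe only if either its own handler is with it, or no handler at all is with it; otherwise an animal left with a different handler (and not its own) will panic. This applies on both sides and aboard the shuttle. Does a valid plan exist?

No

Following every safe sequence of crossings from the start, the most of the 10 that can be at Station Beta as the shuttle arrives there on crossings 1, 3, 5, 7 is 2, 3, 4, 5 respectively; the best ever achieved is 5 of 10.
From crossing 9 on, no configuration arises that was not already reachable earlier: only 82 distinct safe configurations (who is on which side, and where the shuttle is) can ever be reached, none of them has everyone across, and every continuation just revisits them. So no valid plan exists.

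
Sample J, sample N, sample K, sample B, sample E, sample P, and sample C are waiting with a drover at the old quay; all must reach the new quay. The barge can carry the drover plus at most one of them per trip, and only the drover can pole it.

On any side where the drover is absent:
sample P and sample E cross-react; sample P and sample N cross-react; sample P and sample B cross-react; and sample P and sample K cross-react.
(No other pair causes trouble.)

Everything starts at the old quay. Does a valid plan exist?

No

Following every safe sequence of crossings from the start, the most of the 7 that can be at the new quay as the barge arrives there on crossings 1, 3, 5, 7 is 1, 2, 3, 4 respectively; the best ever achieved is 4 of 7.
From crossing 9 on, no configuration arises that was not already reachable earlier: only 44 distinct safe configurations (who is on which side, and where the barge is) can ever be reached, none of them has everyone across, and every continuation just revisits them. So no valid plan exists.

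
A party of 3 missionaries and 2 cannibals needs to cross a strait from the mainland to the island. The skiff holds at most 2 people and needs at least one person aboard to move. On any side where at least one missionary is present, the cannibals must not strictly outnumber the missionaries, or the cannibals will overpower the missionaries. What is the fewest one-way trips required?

7

Counting alone: each trip to the island takes at most 2 across and each return brings at least 1 back, so after t trips out (and t−1 returns) at most 2t − (t−1) of the 5 are across; that first reaches 5 at t = 4, so at least 7 crossings are needed.
The plan below uses exactly 7 crossings, so it is optimal:
1. 2 cannibals → the island.  (the mainland: 3M 0C; the island: 0M 2C)
2. 1 cannibal ← the mainland.  (the mainland: 3M 1C; the island: 0M 1C)
3. 2 missionaries → the island.  (the mainland: 1M 1C; the island: 2M 1C)
4. 1 missionary ← the mainland.  (the mainland: 2M 1C; the island: 1M 1C)
5. 1 missionary and 1 cannibal → the island.  (the mainland: 1M 0C; the island: 2M 2C)
6. 1 cannibal ← the mainland.  (the mainland: 1M 1C; the island: 2M 1C)
7. 1 missionary and 1 cannibal → the island.  (the mainland: 0M 0C; the island: 3M 2C)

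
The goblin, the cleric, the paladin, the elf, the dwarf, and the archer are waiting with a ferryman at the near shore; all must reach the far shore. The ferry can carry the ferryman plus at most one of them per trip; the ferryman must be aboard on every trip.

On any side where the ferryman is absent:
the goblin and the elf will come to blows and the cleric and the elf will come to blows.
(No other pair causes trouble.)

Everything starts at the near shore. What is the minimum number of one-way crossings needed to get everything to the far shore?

13

Counting alone: the ferryman can take at most 1 across per trip to the far shore, so moving all 6 needs at least 6 loaded trips out, with a return between consecutive ones — at least 11 crossings.
The safety rule pushes this higher. Following every safe sequence of crossings, the most of the 6 that can be at the far shore as the ferry arrives there on crossing 11 is 5 — never all 6.
So no plan with fewer than 13 crossings exists, and this one achieves 13:
1. Ferryman goes to the far shore with the elf.
2. Ferryman goes back to the near shore alone.
3. Ferryman goes to the far shore with the goblin.
4. Ferryman goes back to the near shore with the elf.
5. Ferryman goes to the far shore with the cleric.
6. Ferryman goes back to the near shore alone.
7. Ferryman goes to the far shore with the paladin.
8. Ferryman goes back to the near shore alone.
9. Ferryman goes to the far shore with the dwarf.
10. Ferryman goes back to the near shore alone.
11. Ferryman goes to the far shore with the archer.
12. Ferryman goes back to the near shore alone.
13. Ferryman goes to the far shore with the elf.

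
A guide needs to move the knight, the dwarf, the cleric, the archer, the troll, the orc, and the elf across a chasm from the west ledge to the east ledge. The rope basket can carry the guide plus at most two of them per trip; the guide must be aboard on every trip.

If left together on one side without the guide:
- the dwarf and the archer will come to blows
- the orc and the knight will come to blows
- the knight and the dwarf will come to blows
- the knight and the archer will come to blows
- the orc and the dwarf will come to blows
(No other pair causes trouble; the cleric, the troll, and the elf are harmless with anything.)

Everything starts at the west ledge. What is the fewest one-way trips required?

Counting alone: the guide can take at most 2 across per trip to the east ledge, so moving all 7 needs at least 4 loaded trips out, with a return between consecutive ones — at least 7 crossings.
The safety rule pushes this higher. Following every safe sequence of crossings, the most of the 7 that can be at the east ledge as the rope basket arrives there on crossings 7, 9 is 5, 6 respectively — never all 7.
So no plan with fewer than 11 crossings exists, and this one achieves 11:
1. Guide goes to the east ledge with the dwarf and the knight.
2. Guide goes back to the west ledge with the knight.
3. Guide goes to the east ledge with the cleric and the knight.
4. Guide goes back to the west ledge with the knight.
5. Guide goes to the east ledge with the knight and the troll.
6. Guide goes back to the west ledge with the knight.
7. Guide goes to the east ledge with the elf and the knight.
8. Guide goes back to the west ledge with the knight.
9. Guide goes to the east ledge with the archer and the orc.
10. Guide goes back to the west ledge with the dwarf.
11. Guide goes to the east ledge with the dwarf and the knight.

11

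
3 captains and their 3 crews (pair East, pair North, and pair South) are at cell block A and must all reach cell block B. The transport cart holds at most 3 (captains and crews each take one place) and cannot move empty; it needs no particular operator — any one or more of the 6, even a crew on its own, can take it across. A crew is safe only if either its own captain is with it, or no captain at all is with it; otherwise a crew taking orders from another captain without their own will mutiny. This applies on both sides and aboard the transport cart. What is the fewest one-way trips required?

5

Counting alone: each trip to cell block B takes at most 3 across and each return brings at least 1 back, so after t trips out (and t−1 returns) at most 3t − (t−1) of the 6 are across; that first reaches 6 at t = 3, so at least 5 crossings are needed.
The plan below uses exactly 5 crossings, so it is optimal:
1. captain East and crew East cross → cell block B.
2. captain East crosses ← cell block A.
3. captain East, captain North, and captain South cross → cell block B.
4. crew East crosses ← cell block A.
5. crew East, crew North, and crew South cross → cell block B.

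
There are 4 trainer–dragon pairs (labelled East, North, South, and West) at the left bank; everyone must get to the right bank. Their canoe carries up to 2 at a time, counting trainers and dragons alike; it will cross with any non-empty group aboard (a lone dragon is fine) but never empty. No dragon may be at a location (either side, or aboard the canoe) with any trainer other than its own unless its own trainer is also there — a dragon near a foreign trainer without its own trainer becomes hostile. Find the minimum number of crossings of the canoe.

impossible

Following every safe sequence of crossings from the start, the most of the 8 that can be at the right bank as the canoe arrives there on crossings 1, 3, 5 is 2, 3, 4 respectively; the best ever achieved is 4 of 8.
From crossing 7 on, no configuration arises that was not already reachable earlier: only 44 distinct safe configurations (who is on which side, and where the canoe is) can ever be reached, none of them has everyone across, and every continuation just revisits them. So no valid plan exists.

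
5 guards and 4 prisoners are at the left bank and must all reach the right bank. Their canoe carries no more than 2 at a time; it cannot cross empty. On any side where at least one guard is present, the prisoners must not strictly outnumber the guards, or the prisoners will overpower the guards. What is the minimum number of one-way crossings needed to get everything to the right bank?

15

Counting alone: each trip to the right bank takes at most 2 across and each return brings at least 1 back, so after t trips out (and t−1 returns) at most 2t − (t−1) of the 9 are across; that first reaches 9 at t = 8, so at least 15 crossings are needed.
The plan below uses exactly 15 crossings, so it is optimal:
1. 2 prisoners → the right bank.  (the left bank: 5G 2P; the right bank: 0G 2P)
2. 1 prisoner ← the left bank.  (the left bank: 5G 3P; the right bank: 0G 1P)
3. 2 prisoners → the right bank.  (the left bank: 5G 1P; the right bank: 0G 3P)
4. 1 prisoner ← the left bank.  (the left bank: 5G 2P; the right bank: 0G 2P)
5. 2 guards → the right bank.  (the left bank: 3G 2P; the right bank: 2G 2P)
6. 1 prisoner ← the left bank.  (the left bank: 3G 3P; the right bank: 2G 1P)
7. 1 guard and 1 prisoner → the right bank.  (the left bank: 2G 2P; the right bank: 3G 2P)
8. 1 guard ← the left bank.  (the left bank: 3G 2P; the right bank: 2G 2P)
9. 1 guard and 1 prisoner → the right bank.  (the left bank: 2G 1P; the right bank: 3G 3P)
10. 1 prisoner ← the left bank.  (the left bank: 2G 2P; the right bank: 3G 2P)
11. 1 guard and 1 prisoner → the right bank.  (the left bank: 1G 1P; the right bank: 4G 3P)
12. 1 guard ← the left bank.  (the left bank: 2G 1P; the right bank: 3G 3P)
13. 1 guard and 1 prisoner → the right bank.  (the left bank: 1G 0P; the right bank: 4G 4P)
14. 1 prisoner ← the left bank.  (the left bank: 1G 1P; the right bank: 4G 3P)
15. 1 guard and 1 prisoner → the right bank.  (the left bank: 0G 0P; the right bank: 5G 4P)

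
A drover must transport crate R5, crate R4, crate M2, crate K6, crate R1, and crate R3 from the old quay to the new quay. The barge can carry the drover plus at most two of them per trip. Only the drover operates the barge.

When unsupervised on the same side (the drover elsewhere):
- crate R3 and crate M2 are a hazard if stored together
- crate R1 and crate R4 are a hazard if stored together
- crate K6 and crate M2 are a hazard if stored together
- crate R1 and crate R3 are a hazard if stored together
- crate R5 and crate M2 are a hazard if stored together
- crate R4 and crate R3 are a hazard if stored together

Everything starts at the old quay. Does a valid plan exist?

Whatever the first load, the items left behind include a forbidden pair without the drover. No opening move is safe, so no plan exists.

No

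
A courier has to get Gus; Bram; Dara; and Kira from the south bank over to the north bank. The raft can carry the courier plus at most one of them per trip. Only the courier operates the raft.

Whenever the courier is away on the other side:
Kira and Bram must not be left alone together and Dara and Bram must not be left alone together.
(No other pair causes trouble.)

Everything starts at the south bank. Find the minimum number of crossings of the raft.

9

Counting alone: the courier can take at most 1 across per trip to the north bank, so moving all 4 needs at least 4 loaded trips out, with a return between consecutive ones — at least 7 crossings.
The safety rule pushes this higher. Following every safe sequence of crossings, the most of the 4 that can be at the north bank as the raft arrives there on crossing 7 is 3 — never all 4.
So no plan with fewer than 9 crossings exists, and this one achieves 9:
1. Courier goes to the north bank with Bram.
2. Courier goes back to the south bank alone.
3. Courier goes to the north bank with Gus.
4. Courier goes back to the south bank alone.
5. Courier goes to the north bank with Dara.
6. Courier goes back to the south bank with Bram.
7. Courier goes to the north bank with Kira.
8. Courier goes back to the south bank alone.
9. Courier goes to the north bank with Bram.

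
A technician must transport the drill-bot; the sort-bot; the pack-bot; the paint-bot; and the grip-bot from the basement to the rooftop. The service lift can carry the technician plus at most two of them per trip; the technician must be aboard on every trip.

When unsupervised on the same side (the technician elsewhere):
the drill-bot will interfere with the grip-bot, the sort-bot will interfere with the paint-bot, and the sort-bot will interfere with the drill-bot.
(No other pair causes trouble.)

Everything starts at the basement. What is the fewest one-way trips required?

5

Counting alone: the technician can take at most 2 across per trip to the rooftop, so moving all 5 needs at least 3 loaded trips out, with a return between consecutive ones — at least 5 crossings.
The plan below uses exactly 5 crossings, so it is optimal:
1. Technician goes to the rooftop with the drill-bot and the sort-bot.
2. Technician goes back to the basement with the drill-bot.
3. Technician goes to the rooftop with the grip-bot and the pack-bot.
4. Technician goes back to the basement alone.
5. Technician goes to the rooftop with the drill-bot and the paint-bot.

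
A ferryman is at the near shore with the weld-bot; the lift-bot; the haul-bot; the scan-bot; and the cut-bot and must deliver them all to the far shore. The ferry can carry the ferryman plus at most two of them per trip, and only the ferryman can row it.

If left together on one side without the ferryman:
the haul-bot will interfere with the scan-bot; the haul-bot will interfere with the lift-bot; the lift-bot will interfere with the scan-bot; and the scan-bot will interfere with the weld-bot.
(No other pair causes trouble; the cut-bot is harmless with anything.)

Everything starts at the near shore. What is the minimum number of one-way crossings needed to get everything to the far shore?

7

Counting alone: the ferryman can take at most 2 across per trip to the far shore, so moving all 5 needs at least 3 loaded trips out, with a return between consecutive ones — at least 5 crossings.
The safety rule pushes this higher. Following every safe sequence of crossings, the most of the 5 that can be at the far shore as the ferry arrives there on crossing 5 is 4 — never all 5.
So no plan with fewer than 7 crossings exists, and this one achieves 7:
1. Ferryman goes to the far shore with the lift-bot and the scan-bot.
2. Ferryman goes back to the near shore with the lift-bot.
3. Ferryman goes to the far shore with the lift-bot and the weld-bot.
4. Ferryman goes back to the near shore with the scan-bot.
5. Ferryman goes to the far shore with the cut-bot and the haul-bot.
6. Ferryman goes back to the near shore with the lift-bot.
7. Ferryman goes to the far shore with the lift-bot and the scan-bot.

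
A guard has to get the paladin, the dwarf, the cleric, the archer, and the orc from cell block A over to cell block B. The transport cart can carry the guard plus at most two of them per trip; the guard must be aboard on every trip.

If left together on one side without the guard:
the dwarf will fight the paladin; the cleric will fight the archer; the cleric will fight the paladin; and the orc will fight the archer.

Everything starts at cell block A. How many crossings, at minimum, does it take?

7

Counting alone: the guard can take at most 2 across per trip to cell block B, so moving all 5 needs at least 3 loaded trips out, with a return between consecutive ones — at least 5 crossings.
The safety rule pushes this higher. Following every safe sequence of crossings, the most of the 5 that can be at cell block B as the transport cart arrives there on crossing 5 is 4 — never all 5.
So no plan with fewer than 7 crossings exists, and this one achieves 7:
1. Guard goes to cell block B with the archer and the paladin.
2. Guard goes back to cell block A alone.
3. Guard goes to cell block B with the dwarf.
4. Guard goes back to cell block A with the paladin.
5. Guard goes to cell block B with the cleric and the orc.
6. Guard goes back to cell block A with the archer.
7. Guard goes to cell block B with the archer and the paladin.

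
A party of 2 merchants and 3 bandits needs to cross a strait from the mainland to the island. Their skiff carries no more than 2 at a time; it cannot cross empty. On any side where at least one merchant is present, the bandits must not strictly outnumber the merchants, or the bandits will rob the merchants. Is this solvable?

No

The bandits already outnumber the merchants at the mainland before anyone moves, so the starting position itself is disallowed.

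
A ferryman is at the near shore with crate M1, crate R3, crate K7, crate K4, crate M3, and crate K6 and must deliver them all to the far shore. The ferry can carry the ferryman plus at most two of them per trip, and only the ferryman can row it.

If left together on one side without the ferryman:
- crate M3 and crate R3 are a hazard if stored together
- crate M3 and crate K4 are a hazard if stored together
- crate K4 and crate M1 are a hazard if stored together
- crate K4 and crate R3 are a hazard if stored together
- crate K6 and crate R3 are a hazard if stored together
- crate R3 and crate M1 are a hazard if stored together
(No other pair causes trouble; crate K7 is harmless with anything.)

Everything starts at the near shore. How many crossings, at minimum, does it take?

Counting alone: the ferryman can take at most 2 across per trip to the far shore, so moving all 6 needs at least 3 loaded trips out, with a return between consecutive ones — at least 5 crossings.
The safety rule pushes this higher. Following every safe sequence of crossings, the most of the 6 that can be at the far shore as the ferry arrives there on crossings 5, 7 is 4, 5 respectively — never all 6.
So no plan with fewer than 9 crossings exists, and this one achieves 9:
1. Ferryman goes to the far shore with crate K4 and crate R3.  [the near shore: crate K6, crate K7, crate M1, crate M3 | the far shore: crate K4, crate R3]
2. Ferryman goes back to the near shore with crate R3.  [the near shore: crate K6, crate K7, crate M1, crate M3, crate R3 | the far shore: crate K4]
3. Ferryman goes to the far shore with crate K7 and crate R3.  [the near shore: crate K6, crate M1, crate M3 | the far shore: crate K4, crate K7, crate R3]
4. Ferryman goes back to the near shore with crate R3.  [the near shore: crate K6, crate M1, crate M3, crate R3 | the far shore: crate K4, crate K7]
5. Ferryman goes to the far shore with crate K6 and crate R3.  [the near shore: crate M1, crate M3 | the far shore: crate K4, crate K6, crate K7, crate R3]
6. Ferryman goes back to the near shore with crate R3.  [the near shore: crate M1, crate M3, crate R3 | the far shore: crate K4, crate K6, crate K7]
7. Ferryman goes to the far shore with crate M1 and crate M3.  [the near shore: crate R3 | the far shore: crate K4, crate K6, crate K7, crate M1, crate M3]
8. Ferryman goes back to the near shore with crate K4.  [the near shore: crate K4, crate R3 | the far shore: crate K6, crate K7, crate M1, crate M3]
9. Ferryman goes to the far shore with crate K4 and crate R3.  [the near shore: — | the far shore: crate K4, crate K6, crate K7, crate M1, crate M3, crate R3]

9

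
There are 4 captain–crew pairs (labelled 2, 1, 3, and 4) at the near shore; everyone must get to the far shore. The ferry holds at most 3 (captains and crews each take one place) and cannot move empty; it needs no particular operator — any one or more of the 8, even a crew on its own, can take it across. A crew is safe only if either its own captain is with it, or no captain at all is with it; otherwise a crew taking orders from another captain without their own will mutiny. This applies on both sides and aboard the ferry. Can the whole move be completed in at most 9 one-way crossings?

Yes

Yes — this plan uses 9 crossings (≤ 9):
1. captain 2 and crew 2 cross → the far shore.
2. captain 2 crosses ← the near shore.
3. captain 1, captain 2, and crew 1 cross → the far shore.
4. captain 2 and crew 2 cross ← the near shore.
5. captain 2, captain 3, and captain 4 cross → the far shore.
6. crew 1 crosses ← the near shore.
7. crew 1 and crew 2 cross → the far shore.
8. crew 2 crosses ← the near shore.
9. crew 2, crew 3, and crew 4 cross → the far shore.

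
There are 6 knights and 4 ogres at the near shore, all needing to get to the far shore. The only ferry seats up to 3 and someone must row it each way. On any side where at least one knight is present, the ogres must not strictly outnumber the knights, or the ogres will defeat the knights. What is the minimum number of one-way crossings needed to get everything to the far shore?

Counting alone: each trip to the far shore takes at most 3 across and each return brings at least 1 back, so after t trips out (and t−1 returns) at most 3t − (t−1) of the 10 are across; that first reaches 10 at t = 5, so at least 9 crossings are needed.
The plan below uses exactly 9 crossings, so it is optimal:
1. 2 ogres → the far shore.  (the near shore: 6K 2O; the far shore: 0K 2O)
2. 1 ogre ← the near shore.  (the near shore: 6K 3O; the far shore: 0K 1O)
3. 3 ogres → the far shore.  (the near shore: 6K 0O; the far shore: 0K 4O)
4. 1 ogre ← the near shore.  (the near shore: 6K 1O; the far shore: 0K 3O)
5. 3 knights → the far shore.  (the near shore: 3K 1O; the far shore: 3K 3O)
6. 1 ogre ← the near shore.  (the near shore: 3K 2O; the far shore: 3K 2O)
7. 1 knight and 2 ogres → the far shore.  (the near shore: 2K 0O; the far shore: 4K 4O)
8. 1 ogre ← the near shore.  (the near shore: 2K 1O; the far shore: 4K 3O)
9. 2 knights and 1 ogre → the far shore.  (the near shore: 0K 0O; the far shore: 6K 4O)

9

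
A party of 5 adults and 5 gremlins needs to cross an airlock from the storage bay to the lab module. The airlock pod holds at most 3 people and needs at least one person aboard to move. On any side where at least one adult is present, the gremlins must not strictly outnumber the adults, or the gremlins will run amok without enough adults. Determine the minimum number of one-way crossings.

Counting alone: each trip to the lab module takes at most 3 across and each return brings at least 1 back, so after t trips out (and t−1 returns) at most 3t − (t−1) of the 10 are across; that first reaches 10 at t = 5, so at least 9 crossings are needed.
The safety rule pushes this higher. Following every safe sequence of crossings, the most of the 10 that can be at the lab module as the airlock pod arrives there on crossing 9 is 9 — never all 10.
So no plan with fewer than 11 crossings exists, and this one achieves 11:
1. 2 gremlins → the lab module.  (the storage bay: 5A 3G; the lab module: 0A 2G)
2. 1 gremlin ← the storage bay.  (the storage bay: 5A 4G; the lab module: 0A 1G)
3. 3 gremlins → the lab module.  (the storage bay: 5A 1G; the lab module: 0A 4G)
4. 1 gremlin ← the storage bay.  (the storage bay: 5A 2G; the lab module: 0A 3G)
5. 3 adults → the lab module.  (the storage bay: 2A 2G; the lab module: 3A 3G)
6. 1 adult and 1 gremlin ← the storage bay.  (the storage bay: 3A 3G; the lab module: 2A 2G)
7. 3 adults → the lab module.  (the storage bay: 0A 3G; the lab module: 5A 2G)
8. 1 gremlin ← the storage bay.  (the storage bay: 0A 4G; the lab module: 5A 1G)
9. 2 gremlins → the lab module.  (the storage bay: 0A 2G; the lab module: 5A 3G)
10. 1 gremlin ← the storage bay.  (the storage bay: 0A 3G; the lab module: 5A 2G)
11. 3 gremlins → the lab module.  (the storage bay: 0A 0G; the lab module: 5A 5G)

11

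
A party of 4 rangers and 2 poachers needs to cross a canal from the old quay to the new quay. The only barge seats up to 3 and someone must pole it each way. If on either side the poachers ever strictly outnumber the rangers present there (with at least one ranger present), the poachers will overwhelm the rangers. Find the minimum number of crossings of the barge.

Counting alone: each trip to the new quay takes at most 3 across and each return brings at least 1 back, so after t trips out (and t−1 returns) at most 3t − (t−1) of the 6 are across; that first reaches 6 at t = 3, so at least 5 crossings are needed.
The plan below uses exactly 5 crossings, so it is optimal:
1. 2 poachers → the new quay.  (the old quay: 4R 0P; the new quay: 0R 2P)
2. 1 poacher ← the old quay.  (the old quay: 4R 1P; the new quay: 0R 1P)
3. 2 rangers and 1 poacher → the new quay.  (the old quay: 2R 0P; the new quay: 2R 2P)
4. 1 poacher ← the old quay.  (the old quay: 2R 1P; the new quay: 2R 1P)
5. 2 rangers and 1 poacher → the new quay.  (the old quay: 0R 0P; the new quay: 4R 2P)

5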